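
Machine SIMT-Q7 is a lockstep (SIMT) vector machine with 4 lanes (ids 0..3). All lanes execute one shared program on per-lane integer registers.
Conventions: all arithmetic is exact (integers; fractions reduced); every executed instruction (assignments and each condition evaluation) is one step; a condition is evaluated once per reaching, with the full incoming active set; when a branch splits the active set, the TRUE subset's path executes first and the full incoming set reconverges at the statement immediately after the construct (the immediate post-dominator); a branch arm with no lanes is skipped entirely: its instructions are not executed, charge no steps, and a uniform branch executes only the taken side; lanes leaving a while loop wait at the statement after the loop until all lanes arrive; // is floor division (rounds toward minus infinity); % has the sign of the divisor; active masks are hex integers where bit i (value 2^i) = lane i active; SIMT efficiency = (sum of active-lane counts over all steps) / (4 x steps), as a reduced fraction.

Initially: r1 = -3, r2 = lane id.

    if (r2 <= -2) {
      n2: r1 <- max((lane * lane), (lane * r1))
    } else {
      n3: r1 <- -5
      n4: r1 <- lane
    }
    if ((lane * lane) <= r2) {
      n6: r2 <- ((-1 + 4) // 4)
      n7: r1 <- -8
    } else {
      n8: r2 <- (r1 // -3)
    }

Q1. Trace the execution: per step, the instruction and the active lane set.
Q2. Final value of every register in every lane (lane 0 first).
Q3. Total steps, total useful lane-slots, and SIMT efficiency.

step 0: eval (r2 <= -2)              0xf
step 1: r1 <- -5                     0xf
step 2: r1 <- lane                   0xf
step 3: eval ((lane * lane) <= r2)   0xf
step 4: r2 <- ((-1 + 4) // 4)        0x3
step 5: r1 <- -8                     0x3
step 6: r2 <- (r1 // -3)             0xc

Answer: 7 steps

r1: -8,-8,2,3
r2: 0,0,-1,-1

steps = 7; useful = 22; efficiency = 22/28 = 11/14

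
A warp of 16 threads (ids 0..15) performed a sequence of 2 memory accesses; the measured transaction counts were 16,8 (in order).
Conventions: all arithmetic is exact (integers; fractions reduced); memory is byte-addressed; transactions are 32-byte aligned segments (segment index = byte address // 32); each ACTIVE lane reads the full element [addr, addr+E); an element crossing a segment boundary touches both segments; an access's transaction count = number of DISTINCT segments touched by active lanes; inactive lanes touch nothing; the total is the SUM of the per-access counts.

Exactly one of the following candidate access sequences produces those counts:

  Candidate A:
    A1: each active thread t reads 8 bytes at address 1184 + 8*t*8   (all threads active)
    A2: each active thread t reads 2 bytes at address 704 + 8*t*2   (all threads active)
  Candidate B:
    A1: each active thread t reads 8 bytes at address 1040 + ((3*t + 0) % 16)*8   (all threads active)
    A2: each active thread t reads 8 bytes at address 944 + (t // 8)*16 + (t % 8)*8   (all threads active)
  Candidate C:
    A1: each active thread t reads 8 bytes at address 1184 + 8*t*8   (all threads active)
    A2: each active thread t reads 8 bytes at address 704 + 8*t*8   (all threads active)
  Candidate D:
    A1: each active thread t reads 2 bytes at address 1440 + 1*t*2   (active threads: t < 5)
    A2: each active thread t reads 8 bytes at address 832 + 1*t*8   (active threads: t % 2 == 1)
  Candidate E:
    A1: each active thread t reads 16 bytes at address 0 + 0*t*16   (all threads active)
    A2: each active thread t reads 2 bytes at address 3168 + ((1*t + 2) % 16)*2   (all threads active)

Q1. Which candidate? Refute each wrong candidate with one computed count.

B: A1 gives 5 transactions, not 16
C: A2 gives 16 transactions, not 8
D: A1 gives 1 transaction, not 16
E: A1 gives 1 transaction, not 16
A: all counts match (16,8)

Answer: A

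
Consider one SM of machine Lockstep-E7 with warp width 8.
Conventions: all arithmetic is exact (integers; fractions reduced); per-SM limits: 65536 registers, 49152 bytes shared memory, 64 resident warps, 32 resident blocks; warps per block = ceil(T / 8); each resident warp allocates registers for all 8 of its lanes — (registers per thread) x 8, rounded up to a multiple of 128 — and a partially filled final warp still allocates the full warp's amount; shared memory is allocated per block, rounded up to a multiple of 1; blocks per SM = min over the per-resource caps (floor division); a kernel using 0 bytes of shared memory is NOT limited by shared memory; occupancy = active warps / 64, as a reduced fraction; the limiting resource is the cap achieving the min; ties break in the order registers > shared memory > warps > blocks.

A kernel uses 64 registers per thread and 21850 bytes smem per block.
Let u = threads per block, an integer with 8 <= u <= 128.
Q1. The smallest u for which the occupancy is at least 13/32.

Answer: u = 97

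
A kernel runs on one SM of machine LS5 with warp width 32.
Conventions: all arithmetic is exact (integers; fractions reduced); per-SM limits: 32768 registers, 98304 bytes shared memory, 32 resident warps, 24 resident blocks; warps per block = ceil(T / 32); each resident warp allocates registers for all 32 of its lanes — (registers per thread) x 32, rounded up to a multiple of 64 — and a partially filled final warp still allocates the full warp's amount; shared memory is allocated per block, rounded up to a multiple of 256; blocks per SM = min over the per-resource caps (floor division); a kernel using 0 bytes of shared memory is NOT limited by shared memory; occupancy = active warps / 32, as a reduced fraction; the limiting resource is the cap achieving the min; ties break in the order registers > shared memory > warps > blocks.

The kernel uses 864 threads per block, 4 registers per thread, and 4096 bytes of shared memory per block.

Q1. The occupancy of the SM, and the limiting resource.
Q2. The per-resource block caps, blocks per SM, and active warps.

Answer: occupancy 27/32, limited by warps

registers: 9 blocks
shared memory: 24 blocks
warps: 1 block
blocks: 24 blocks

Answer: 1 block, 27 active warps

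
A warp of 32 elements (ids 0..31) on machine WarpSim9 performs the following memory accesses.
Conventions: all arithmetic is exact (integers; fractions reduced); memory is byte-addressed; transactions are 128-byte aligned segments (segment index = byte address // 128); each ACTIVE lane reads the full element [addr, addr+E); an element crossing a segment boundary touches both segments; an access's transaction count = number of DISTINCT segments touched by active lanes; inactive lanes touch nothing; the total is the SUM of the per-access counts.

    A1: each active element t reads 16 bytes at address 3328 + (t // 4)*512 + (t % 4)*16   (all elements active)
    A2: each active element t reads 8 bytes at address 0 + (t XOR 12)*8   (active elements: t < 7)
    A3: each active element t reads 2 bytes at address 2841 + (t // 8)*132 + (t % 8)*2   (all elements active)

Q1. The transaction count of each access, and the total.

A1: 8 transactions
A2: 1 transaction
A3: 4 transactions

Answer: 8,1,4; total 13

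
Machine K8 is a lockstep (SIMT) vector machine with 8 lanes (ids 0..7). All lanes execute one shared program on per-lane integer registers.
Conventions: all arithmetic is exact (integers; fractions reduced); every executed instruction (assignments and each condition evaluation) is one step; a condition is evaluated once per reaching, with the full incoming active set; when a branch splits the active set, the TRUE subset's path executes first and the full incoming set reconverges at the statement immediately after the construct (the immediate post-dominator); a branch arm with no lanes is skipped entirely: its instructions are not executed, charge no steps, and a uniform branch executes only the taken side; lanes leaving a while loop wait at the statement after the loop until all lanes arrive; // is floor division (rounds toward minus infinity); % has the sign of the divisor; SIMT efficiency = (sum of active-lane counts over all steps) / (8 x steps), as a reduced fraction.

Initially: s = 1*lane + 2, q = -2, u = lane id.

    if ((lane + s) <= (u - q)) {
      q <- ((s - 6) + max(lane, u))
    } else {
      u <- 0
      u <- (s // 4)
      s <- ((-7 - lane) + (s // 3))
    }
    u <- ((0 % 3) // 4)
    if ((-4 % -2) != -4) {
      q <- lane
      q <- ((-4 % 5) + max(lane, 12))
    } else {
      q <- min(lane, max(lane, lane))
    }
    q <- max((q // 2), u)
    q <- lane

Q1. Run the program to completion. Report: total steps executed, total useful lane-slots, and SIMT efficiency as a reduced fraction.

Answer: 11 steps, 78 useful, 39/44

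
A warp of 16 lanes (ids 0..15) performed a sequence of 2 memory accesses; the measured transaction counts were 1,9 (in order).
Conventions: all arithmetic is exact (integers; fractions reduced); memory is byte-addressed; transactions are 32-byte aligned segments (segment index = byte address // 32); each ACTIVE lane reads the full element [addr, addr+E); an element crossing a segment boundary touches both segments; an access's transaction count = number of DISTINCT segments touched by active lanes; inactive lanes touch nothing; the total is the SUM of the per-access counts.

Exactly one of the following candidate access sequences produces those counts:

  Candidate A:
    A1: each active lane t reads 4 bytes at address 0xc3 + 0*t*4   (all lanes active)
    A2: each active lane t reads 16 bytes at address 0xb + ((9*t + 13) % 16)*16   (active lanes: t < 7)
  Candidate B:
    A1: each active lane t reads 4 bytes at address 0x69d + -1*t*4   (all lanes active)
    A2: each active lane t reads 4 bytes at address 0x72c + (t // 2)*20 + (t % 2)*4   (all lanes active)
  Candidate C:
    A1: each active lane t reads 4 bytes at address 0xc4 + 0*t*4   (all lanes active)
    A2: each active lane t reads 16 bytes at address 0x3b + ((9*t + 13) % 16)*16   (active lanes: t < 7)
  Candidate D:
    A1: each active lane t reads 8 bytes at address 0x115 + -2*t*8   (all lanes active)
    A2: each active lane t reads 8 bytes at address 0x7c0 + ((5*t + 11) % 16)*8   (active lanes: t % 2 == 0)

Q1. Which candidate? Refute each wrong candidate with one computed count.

B: A1 gives 3 transactions, not 1
C: A2 gives 8 transactions, not 9
D: A1 gives 8 transactions, not 1
A: all counts match (1,9)

Answer: A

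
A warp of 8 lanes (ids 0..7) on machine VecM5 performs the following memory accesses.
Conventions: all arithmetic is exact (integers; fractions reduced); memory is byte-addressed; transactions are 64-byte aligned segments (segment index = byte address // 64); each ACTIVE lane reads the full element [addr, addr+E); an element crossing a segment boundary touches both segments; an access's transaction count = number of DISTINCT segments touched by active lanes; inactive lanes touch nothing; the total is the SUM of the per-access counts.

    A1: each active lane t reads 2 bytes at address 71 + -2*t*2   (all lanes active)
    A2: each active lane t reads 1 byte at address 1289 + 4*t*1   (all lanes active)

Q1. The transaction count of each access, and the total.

A1: 2 transactions
A2: 1 transaction

Answer: 2,1; total 3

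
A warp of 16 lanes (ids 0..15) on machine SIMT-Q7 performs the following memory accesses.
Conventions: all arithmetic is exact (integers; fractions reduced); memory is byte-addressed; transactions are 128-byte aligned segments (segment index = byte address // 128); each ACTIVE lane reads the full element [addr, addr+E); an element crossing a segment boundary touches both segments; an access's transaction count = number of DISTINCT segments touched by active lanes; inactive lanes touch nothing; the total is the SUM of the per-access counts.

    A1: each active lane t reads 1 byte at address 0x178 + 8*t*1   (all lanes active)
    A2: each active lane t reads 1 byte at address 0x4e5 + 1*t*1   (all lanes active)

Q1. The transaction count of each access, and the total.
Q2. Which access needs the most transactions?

A1: 2 transactions
A2: 1 transaction

Answer: 2,1; total 3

Answer: A1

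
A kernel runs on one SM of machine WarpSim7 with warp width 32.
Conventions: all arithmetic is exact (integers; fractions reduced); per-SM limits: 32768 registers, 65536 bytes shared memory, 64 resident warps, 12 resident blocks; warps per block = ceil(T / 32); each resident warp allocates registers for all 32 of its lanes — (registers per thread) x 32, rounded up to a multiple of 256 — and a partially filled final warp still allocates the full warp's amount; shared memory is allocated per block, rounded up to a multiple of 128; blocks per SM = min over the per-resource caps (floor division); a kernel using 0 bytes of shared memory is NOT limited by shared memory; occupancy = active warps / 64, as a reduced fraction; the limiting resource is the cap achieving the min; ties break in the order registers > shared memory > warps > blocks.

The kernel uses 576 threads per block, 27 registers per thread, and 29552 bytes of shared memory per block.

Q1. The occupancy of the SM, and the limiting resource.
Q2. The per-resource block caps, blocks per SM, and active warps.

Answer: occupancy 9/32, limited by registers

registers: 1 block
shared memory: 2 blocks
warps: 3 blocks
blocks: 12 blocks

Answer: 1 block, 18 active warps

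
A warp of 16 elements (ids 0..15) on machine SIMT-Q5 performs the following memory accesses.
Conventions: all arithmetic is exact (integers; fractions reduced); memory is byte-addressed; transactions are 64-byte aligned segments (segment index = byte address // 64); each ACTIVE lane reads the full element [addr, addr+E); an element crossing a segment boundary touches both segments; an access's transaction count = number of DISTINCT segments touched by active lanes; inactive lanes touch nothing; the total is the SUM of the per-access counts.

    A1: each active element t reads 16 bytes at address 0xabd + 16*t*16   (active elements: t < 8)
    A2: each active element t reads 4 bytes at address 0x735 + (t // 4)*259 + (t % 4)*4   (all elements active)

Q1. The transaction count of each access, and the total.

A1: 16 transactions
A2: 8 transactions

Answer: 16,8; total 24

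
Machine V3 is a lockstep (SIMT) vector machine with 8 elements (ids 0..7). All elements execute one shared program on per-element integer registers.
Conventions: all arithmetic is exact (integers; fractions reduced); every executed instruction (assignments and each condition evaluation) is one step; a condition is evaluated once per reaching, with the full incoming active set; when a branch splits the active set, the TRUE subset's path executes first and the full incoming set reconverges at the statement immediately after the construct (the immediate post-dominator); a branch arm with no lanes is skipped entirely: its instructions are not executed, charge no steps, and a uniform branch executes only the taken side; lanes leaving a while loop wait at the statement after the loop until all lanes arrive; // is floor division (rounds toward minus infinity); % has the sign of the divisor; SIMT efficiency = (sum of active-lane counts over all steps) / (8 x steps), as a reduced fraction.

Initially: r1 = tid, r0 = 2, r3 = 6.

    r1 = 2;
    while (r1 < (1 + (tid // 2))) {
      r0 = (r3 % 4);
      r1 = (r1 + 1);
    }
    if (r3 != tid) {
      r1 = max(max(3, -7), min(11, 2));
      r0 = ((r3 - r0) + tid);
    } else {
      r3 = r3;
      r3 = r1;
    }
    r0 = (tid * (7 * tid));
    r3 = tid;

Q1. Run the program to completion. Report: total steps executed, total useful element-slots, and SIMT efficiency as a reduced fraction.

Answer: 15 steps, 74 useful, 37/60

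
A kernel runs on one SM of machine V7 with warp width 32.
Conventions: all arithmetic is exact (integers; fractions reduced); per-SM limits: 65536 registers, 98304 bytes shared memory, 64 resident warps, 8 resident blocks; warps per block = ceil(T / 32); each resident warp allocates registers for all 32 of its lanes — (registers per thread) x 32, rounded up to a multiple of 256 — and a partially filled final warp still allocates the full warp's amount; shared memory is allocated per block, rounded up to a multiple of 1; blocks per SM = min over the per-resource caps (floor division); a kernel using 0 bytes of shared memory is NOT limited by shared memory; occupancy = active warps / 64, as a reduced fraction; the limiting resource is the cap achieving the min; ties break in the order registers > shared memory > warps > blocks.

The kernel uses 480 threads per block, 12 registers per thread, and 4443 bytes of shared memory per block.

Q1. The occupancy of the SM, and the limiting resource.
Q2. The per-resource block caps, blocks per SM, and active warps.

Answer: occupancy 15/16, limited by warps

registers: 8 blocks
shared memory: 22 blocks
warps: 4 blocks
blocks: 8 blocks

Answer: 4 blocks, 60 active warps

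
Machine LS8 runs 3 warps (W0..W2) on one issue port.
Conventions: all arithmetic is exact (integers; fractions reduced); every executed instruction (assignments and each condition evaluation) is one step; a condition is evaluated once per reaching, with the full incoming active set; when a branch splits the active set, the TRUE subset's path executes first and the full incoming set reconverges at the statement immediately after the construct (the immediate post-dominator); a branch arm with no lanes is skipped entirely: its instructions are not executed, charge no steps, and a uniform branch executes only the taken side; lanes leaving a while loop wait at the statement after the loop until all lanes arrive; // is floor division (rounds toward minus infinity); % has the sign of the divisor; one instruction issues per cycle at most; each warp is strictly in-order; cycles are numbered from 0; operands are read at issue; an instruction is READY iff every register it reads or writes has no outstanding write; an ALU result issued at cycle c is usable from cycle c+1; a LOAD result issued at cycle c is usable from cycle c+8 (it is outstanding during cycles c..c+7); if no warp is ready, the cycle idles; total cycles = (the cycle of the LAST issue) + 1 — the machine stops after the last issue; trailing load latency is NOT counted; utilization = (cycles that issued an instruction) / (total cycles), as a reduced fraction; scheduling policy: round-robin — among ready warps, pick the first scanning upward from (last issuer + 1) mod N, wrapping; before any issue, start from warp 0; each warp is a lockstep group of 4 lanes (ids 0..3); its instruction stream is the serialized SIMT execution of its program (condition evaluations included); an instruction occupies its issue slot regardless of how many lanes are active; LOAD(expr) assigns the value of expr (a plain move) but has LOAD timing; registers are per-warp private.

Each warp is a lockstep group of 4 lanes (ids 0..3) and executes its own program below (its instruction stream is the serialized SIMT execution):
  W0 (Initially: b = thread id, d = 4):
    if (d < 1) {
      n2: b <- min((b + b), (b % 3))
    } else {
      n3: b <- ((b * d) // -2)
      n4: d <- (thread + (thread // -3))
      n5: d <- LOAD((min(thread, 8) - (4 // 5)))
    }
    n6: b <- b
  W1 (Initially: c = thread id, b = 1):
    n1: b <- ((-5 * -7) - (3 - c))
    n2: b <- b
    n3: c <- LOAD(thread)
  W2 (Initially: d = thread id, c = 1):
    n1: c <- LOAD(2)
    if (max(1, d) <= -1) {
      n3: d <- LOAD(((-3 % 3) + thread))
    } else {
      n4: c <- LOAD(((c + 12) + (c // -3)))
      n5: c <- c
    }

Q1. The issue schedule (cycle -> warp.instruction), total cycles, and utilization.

cycle 0: W0.I0
cycle 1: W1.I0
cycle 2: W2.I0
cycle 3: W0.I1
cycle 4: W1.I1
cycle 5: W2.I1
cycle 6: W0.I2
cycle 7: W1.I2
cycle 8: W0.I3
cycle 9: W0.I4
cycle 10: W2.I2
cycle 11: idle
cycle 12: idle
cycle 13: idle
cycle 14: idle
cycle 15: idle
cycle 16: idle
cycle 17: idle
cycle 18: W2.I3

Answer: 19 cycles, utilization 12/19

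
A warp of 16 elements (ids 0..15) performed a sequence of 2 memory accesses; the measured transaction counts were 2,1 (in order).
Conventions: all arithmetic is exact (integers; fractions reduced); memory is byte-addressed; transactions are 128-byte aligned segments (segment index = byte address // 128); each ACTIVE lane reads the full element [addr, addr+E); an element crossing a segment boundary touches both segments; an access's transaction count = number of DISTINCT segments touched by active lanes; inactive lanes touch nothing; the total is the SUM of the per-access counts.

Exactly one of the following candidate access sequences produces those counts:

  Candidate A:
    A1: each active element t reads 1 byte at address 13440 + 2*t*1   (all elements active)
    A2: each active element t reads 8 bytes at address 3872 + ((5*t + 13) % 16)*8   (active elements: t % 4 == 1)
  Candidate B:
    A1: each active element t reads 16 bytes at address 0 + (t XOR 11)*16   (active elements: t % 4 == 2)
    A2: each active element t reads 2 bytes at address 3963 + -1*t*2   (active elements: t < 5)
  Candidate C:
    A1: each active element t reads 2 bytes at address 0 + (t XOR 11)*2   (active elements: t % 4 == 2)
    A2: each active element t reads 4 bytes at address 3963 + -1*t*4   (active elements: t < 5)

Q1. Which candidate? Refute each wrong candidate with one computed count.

A: A1 gives 1 transaction, not 2
C: A1 gives 1 transaction, not 2
B: all counts match (2,1)

Answer: B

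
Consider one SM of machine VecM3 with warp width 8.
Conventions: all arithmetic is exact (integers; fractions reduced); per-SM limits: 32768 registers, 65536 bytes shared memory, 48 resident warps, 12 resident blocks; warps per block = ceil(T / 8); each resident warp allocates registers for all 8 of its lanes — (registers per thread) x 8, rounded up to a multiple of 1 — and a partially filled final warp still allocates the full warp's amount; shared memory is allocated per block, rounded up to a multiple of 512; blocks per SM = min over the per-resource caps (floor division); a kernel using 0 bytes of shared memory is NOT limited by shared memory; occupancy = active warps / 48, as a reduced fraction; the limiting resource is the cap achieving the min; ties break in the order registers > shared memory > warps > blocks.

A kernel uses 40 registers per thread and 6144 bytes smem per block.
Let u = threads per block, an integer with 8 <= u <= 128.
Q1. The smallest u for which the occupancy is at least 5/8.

Answer: u = 17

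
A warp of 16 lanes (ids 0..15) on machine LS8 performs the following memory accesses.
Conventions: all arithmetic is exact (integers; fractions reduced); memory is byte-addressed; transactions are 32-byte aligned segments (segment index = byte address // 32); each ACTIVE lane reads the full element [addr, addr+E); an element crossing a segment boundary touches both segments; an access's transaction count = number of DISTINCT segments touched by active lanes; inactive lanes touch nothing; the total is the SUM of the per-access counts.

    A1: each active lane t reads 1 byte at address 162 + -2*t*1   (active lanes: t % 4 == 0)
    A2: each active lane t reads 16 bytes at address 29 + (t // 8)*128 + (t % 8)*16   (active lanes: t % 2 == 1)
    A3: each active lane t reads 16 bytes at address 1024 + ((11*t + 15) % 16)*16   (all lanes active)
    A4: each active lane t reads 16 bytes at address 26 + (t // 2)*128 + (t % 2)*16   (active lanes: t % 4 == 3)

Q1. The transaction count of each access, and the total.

A1: 2 transactions
A2: 8 transactions
A3: 8 transactions
A4: 4 transactions

Answer: 2,8,8,4; total 22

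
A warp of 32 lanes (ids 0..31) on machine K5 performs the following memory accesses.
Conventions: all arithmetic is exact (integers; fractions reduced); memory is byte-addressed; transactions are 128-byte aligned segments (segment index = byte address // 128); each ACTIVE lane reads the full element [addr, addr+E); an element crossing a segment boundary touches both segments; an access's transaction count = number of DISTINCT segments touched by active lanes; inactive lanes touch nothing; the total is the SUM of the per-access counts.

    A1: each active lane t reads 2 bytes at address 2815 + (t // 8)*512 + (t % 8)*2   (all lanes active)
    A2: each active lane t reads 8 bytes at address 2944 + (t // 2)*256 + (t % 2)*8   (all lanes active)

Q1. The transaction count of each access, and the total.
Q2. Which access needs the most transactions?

A1: 8 transactions
A2: 16 transactions

Answer: 8,16; total 24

Answer: A2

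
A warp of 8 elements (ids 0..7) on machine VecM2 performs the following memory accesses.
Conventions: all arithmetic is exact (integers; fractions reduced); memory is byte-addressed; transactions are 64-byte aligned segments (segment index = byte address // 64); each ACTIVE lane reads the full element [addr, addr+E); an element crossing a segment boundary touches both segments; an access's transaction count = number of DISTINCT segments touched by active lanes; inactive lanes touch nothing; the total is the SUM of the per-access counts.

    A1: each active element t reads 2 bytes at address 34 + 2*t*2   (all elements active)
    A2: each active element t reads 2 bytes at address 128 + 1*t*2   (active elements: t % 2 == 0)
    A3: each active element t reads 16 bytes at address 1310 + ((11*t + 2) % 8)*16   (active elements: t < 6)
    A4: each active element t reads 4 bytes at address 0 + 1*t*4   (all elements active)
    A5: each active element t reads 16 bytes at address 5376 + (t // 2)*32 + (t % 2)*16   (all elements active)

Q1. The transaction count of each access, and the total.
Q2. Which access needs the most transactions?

A1: 1 transaction
A2: 1 transaction
A3: 3 transactions
A4: 1 transaction
A5: 2 transactions

Answer: 1,1,3,1,2; total 8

Answer: A3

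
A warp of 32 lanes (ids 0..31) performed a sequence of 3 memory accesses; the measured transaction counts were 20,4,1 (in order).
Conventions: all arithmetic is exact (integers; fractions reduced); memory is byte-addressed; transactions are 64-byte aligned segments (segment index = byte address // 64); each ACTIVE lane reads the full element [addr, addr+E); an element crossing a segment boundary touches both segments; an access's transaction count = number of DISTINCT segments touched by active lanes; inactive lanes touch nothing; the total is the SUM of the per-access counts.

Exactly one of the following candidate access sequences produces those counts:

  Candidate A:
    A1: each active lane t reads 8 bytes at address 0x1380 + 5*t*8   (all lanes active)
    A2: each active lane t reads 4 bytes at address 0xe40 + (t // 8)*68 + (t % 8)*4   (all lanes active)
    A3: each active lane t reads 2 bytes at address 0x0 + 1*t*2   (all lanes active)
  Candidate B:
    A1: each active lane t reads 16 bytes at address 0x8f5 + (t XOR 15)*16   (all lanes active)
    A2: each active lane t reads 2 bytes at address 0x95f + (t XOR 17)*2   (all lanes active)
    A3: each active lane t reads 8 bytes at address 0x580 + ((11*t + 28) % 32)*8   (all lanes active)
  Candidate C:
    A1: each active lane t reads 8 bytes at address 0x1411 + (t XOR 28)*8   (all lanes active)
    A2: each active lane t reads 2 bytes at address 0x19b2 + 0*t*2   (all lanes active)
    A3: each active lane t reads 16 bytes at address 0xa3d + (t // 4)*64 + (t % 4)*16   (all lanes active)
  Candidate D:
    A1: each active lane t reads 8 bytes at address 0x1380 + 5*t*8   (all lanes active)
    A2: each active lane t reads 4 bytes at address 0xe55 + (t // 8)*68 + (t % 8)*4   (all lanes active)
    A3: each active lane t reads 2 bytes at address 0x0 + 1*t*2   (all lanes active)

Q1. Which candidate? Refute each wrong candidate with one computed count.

B: A1 gives 9 transactions, not 20
C: A1 gives 5 transactions, not 20
D: A2 gives 5 transactions, not 4
A: all counts match (20,4,1)

Answer: A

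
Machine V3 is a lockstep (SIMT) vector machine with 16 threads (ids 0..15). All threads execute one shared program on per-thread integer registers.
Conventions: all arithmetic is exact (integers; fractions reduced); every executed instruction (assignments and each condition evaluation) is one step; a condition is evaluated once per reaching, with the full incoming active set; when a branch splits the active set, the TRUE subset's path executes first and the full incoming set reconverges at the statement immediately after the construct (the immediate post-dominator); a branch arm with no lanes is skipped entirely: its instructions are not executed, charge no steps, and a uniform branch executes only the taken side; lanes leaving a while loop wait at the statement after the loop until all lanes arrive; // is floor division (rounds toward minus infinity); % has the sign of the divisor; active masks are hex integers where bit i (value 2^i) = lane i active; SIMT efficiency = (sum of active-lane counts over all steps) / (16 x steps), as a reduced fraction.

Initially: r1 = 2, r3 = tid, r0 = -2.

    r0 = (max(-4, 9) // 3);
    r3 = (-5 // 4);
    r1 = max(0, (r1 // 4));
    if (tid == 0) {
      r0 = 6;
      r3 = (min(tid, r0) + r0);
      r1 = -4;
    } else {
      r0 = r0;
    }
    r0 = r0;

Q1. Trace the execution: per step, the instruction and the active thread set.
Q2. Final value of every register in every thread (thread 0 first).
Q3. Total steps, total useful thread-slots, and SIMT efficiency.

step 0: r0 <- (max(-4, 9) // 3)      0xffff
step 1: r3 <- (-5 // 4)              0xffff
step 2: r1 <- max(0, (r1 // 4))      0xffff
step 3: eval (tid == 0)              0xffff
step 4: r0 <- 6                      0x0001
step 5: r3 <- (min(tid, r0) + r0)    0x0001
step 6: r1 <- -4                     0x0001
step 7: r0 <- r0                     0xfffe
step 8: r0 <- r0                     0xffff

Answer: 9 steps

r1: -4,0,0,0,0,0,0,0,0,0,0,0,0,0,0,0
r3: 6,-2,-2,-2,-2,-2,-2,-2,-2,-2,-2,-2,-2,-2,-2,-2
r0: 6,3,3,3,3,3,3,3,3,3,3,3,3,3,3,3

steps = 9; useful = 98; efficiency = 98/144 = 49/72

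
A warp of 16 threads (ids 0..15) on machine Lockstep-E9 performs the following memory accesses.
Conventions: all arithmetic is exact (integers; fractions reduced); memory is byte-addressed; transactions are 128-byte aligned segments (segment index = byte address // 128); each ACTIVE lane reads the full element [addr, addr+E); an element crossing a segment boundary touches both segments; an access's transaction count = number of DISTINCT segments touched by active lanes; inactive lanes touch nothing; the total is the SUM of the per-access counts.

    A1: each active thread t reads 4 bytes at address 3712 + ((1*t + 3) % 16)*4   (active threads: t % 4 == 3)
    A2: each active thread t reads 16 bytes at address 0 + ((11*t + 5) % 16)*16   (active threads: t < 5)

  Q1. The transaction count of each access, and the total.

A1: 1 transaction
A2: 2 transactions

Answer: 1,2; total 3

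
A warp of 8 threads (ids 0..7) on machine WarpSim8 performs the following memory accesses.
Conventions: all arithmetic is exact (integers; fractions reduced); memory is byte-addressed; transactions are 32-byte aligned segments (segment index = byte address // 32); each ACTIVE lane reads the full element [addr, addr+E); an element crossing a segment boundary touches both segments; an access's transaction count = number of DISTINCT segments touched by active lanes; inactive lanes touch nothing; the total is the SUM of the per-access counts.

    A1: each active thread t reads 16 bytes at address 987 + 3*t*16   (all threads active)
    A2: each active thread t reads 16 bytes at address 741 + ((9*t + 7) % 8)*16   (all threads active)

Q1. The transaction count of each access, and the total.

A1: 12 transactions
A2: 5 transactions

Answer: 12,5; total 17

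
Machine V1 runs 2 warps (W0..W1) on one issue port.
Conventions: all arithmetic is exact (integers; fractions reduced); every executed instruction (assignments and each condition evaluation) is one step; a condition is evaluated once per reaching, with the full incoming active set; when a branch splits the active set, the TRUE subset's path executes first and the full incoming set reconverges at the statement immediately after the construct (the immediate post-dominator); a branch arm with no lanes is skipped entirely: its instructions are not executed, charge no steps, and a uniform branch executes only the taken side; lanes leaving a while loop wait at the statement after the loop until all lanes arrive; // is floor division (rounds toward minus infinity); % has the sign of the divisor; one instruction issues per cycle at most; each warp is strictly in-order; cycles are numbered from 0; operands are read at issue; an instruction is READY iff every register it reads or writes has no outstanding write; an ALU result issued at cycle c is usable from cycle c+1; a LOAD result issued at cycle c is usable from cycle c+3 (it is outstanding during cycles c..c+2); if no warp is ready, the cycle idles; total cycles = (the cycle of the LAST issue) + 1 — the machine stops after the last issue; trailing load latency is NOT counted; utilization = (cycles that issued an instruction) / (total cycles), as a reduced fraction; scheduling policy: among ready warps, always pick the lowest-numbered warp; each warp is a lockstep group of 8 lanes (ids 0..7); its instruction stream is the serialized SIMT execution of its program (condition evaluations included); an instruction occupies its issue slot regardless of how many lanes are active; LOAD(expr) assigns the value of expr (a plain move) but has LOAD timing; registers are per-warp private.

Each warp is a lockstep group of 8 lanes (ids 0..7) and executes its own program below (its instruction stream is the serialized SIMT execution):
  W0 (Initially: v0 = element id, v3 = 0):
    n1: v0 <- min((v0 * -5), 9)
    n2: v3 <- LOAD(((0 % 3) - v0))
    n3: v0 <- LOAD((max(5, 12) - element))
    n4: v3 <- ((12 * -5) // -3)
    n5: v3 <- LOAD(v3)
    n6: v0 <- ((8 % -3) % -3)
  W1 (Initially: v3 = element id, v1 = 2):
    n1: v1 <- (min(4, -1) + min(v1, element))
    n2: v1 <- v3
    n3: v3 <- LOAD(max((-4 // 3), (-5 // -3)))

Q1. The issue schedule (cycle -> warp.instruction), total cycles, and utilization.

cycle 0: W0.I0
cycle 1: W0.I1
cycle 2: W0.I2
cycle 3: W1.I0
cycle 4: W0.I3
cycle 5: W0.I4
cycle 6: W0.I5
cycle 7: W1.I1
cycle 8: W1.I2

Answer: 9 cycles, utilization 1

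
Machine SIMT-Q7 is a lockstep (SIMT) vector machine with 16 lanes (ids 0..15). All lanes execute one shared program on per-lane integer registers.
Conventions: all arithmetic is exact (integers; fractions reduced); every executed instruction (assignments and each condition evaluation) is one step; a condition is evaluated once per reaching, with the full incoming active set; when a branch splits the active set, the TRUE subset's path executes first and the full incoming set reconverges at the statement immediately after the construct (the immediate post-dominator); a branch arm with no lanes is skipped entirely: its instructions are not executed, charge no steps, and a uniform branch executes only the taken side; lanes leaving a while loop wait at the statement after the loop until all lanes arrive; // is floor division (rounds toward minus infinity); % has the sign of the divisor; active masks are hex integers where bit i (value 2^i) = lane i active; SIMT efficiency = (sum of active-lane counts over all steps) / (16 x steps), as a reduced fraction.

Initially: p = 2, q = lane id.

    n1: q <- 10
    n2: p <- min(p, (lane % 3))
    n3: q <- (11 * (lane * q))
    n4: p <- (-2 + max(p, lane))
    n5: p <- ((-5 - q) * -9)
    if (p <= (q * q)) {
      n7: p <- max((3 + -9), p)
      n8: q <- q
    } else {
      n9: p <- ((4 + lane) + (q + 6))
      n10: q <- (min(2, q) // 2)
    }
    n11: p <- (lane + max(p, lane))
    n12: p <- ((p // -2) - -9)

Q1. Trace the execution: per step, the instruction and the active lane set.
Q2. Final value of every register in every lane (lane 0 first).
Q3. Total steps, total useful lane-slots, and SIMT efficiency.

step 0: q <- 10                      0xffff
step 1: p <- min(p, (lane % 3))      0xffff
step 2: q <- (11 * (lane * q))       0xffff
step 3: p <- (-2 + max(p, lane))     0xffff
step 4: p <- ((-5 - q) * -9)         0xffff
step 5: eval (p <= (q * q))          0xffff
step 6: p <- max((3 + -9), p)        0xfffe
step 7: q <- q                       0xfffe
step 8: p <- ((4 + lane) + (q + 6))  0x0001
step 9: q <- (min(2, q) // 2)        0x0001
step 10: p <- (lane + max(p, lane))   0xffff
step 11: p <- ((p // -2) - -9)        0xffff

Answer: 12 steps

p: 4,-509,-1005,-1500,-1996,-2491,-2987,-3482,-3978,-4473,-4969,-5464,-5960,-6455,-6951,-7446
q: 0,110,220,330,440,550,660,770,880,990,1100,1210,1320,1430,1540,1650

steps = 12; useful = 160; efficiency = 160/192 = 5/6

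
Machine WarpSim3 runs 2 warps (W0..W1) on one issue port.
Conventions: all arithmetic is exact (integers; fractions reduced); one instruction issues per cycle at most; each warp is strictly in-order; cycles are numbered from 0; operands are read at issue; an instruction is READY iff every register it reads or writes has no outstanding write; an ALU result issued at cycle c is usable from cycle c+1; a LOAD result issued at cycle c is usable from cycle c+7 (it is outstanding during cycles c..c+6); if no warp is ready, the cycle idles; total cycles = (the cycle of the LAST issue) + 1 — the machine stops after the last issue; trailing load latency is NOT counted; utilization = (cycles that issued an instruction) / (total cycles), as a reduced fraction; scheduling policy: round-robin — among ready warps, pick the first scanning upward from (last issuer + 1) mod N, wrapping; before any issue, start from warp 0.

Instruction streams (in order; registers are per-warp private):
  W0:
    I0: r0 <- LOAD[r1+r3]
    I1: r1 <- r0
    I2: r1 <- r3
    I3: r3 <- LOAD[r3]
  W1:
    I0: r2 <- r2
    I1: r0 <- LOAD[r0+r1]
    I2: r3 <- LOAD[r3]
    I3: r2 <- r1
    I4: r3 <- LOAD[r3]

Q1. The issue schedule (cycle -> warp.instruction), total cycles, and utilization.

cycle 0: W0.I0
cycle 1: W1.I0
cycle 2: W1.I1
cycle 3: W1.I2
cycle 4: W1.I3
cycle 5: idle
cycle 6: idle
cycle 7: W0.I1
cycle 8: W0.I2
cycle 9: W0.I3
cycle 10: W1.I4

Answer: 11 cycles, utilization 9/11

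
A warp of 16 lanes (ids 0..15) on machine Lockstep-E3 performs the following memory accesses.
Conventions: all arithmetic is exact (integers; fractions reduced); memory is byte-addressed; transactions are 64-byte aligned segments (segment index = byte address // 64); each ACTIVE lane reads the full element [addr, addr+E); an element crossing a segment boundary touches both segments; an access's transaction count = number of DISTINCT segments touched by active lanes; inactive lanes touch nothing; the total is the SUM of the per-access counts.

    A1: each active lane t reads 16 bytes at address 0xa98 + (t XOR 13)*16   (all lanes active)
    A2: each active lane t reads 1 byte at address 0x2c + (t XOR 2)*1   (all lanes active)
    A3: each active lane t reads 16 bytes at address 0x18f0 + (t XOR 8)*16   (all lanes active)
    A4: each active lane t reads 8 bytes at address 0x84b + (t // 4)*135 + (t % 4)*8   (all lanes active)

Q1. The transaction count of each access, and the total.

A1: 5 transactions
A2: 1 transaction
A3: 5 transactions
A4: 4 transactions

Answer: 5,1,5,4; total 15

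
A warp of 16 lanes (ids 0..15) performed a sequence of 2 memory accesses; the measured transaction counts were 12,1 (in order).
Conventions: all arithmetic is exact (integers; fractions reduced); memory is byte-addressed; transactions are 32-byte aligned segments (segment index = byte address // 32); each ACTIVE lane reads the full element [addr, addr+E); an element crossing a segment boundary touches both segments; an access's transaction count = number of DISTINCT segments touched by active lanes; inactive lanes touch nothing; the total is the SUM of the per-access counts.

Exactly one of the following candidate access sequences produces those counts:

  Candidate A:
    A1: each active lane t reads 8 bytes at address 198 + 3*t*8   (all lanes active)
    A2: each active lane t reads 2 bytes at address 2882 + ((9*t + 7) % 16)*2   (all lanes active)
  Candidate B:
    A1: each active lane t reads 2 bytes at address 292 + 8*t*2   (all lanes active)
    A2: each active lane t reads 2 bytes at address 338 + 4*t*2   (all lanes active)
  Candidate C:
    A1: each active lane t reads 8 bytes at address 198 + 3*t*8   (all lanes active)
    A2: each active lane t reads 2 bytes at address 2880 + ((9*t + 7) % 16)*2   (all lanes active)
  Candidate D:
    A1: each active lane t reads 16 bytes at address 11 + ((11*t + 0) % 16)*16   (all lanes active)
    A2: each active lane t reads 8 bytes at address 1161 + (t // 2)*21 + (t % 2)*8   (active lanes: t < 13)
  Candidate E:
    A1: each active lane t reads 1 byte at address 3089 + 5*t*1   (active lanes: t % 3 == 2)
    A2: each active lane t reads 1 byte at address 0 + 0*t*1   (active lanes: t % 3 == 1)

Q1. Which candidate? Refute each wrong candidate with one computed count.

A: A2 gives 2 transactions, not 1
B: A1 gives 8 transactions, not 12
D: A1 gives 9 transactions, not 12
E: A1 gives 3 transactions, not 12
C: all counts match (12,1)

Answer: C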